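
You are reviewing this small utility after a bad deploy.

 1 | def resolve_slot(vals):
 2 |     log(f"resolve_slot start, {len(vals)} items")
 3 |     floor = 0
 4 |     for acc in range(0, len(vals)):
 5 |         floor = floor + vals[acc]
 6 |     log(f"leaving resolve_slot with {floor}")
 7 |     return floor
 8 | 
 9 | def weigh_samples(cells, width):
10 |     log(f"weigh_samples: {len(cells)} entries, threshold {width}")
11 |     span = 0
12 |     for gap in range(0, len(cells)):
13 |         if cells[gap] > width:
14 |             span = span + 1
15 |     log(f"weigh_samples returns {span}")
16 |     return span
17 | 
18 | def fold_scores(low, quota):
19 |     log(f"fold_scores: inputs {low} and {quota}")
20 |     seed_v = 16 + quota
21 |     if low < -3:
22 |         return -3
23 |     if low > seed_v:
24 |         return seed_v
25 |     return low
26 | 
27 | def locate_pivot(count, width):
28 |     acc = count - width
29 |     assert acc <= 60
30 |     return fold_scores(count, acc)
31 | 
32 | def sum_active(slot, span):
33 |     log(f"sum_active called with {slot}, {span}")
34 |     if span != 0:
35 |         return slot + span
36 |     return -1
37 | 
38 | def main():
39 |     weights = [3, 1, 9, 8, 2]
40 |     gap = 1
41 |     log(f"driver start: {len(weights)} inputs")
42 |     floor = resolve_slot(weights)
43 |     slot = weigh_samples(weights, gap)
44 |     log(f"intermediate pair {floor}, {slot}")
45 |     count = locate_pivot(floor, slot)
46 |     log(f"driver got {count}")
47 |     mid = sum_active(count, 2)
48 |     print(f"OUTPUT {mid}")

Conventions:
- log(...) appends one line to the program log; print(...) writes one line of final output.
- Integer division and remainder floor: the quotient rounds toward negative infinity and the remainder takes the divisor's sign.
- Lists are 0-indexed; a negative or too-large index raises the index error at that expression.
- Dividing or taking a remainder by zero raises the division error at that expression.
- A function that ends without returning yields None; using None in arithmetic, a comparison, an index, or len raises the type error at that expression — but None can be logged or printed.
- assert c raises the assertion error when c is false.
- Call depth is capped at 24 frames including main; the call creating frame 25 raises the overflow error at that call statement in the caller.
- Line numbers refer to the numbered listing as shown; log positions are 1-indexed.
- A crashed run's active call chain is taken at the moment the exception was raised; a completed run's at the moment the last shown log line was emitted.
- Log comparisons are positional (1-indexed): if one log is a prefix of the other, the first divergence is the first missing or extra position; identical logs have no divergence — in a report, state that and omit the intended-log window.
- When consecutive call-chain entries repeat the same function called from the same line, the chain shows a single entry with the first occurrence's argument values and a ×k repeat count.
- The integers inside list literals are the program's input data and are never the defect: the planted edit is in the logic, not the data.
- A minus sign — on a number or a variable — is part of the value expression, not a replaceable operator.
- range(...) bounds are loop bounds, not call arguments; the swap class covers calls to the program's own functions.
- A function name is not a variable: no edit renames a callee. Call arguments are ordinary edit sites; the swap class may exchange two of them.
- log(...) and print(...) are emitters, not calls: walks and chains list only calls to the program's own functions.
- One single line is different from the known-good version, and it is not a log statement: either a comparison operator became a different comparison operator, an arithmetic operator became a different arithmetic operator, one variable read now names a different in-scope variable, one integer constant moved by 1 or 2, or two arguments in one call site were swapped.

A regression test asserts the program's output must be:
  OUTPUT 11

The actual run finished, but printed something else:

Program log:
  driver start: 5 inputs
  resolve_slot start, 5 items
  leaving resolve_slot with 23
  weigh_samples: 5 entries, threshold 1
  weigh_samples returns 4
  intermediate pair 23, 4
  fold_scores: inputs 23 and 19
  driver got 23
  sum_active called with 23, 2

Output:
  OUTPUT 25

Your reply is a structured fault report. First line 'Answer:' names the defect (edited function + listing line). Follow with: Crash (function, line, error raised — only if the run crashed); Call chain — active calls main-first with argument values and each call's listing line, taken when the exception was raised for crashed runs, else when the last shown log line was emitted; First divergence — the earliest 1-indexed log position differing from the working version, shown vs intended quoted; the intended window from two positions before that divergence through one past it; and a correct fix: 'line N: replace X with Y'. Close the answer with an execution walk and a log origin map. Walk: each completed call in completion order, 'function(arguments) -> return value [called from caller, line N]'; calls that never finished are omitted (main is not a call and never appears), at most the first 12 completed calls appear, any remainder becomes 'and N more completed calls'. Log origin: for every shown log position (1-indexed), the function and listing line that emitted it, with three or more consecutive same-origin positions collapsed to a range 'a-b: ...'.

Answer: the defect is in sum_active at line 35.
Key observation: The two runs log identically and part ways only at the printed values.
Call chain: main -> sum_active(23, 2) (called at line 47).
First divergence: none — the logs agree in full.
Execution walk:
  resolve_slot([3, 1, 9, 8, 2]) -> 23  [called from main, line 42]
  weigh_samples([3, 1, 9, 8, 2], 1) -> 4  [called from main, line 43]
  fold_scores(23, 19) -> 23  [called from locate_pivot, line 30]
  locate_pivot(23, 4) -> 23  [called from main, line 45]
  sum_active(23, 2) -> 25  [called from main, line 47]
Log origins:
  1 — main, line 41
  2 — resolve_slot, line 2
  3 — resolve_slot, line 6
  4 — weigh_samples, line 10
  5 — weigh_samples, line 15
  6 — main, line 44
  7 — fold_scores, line 19
  8 — main, line 46
  9 — sum_active, line 33
A correct fix: line 35: replace `+` with `//`.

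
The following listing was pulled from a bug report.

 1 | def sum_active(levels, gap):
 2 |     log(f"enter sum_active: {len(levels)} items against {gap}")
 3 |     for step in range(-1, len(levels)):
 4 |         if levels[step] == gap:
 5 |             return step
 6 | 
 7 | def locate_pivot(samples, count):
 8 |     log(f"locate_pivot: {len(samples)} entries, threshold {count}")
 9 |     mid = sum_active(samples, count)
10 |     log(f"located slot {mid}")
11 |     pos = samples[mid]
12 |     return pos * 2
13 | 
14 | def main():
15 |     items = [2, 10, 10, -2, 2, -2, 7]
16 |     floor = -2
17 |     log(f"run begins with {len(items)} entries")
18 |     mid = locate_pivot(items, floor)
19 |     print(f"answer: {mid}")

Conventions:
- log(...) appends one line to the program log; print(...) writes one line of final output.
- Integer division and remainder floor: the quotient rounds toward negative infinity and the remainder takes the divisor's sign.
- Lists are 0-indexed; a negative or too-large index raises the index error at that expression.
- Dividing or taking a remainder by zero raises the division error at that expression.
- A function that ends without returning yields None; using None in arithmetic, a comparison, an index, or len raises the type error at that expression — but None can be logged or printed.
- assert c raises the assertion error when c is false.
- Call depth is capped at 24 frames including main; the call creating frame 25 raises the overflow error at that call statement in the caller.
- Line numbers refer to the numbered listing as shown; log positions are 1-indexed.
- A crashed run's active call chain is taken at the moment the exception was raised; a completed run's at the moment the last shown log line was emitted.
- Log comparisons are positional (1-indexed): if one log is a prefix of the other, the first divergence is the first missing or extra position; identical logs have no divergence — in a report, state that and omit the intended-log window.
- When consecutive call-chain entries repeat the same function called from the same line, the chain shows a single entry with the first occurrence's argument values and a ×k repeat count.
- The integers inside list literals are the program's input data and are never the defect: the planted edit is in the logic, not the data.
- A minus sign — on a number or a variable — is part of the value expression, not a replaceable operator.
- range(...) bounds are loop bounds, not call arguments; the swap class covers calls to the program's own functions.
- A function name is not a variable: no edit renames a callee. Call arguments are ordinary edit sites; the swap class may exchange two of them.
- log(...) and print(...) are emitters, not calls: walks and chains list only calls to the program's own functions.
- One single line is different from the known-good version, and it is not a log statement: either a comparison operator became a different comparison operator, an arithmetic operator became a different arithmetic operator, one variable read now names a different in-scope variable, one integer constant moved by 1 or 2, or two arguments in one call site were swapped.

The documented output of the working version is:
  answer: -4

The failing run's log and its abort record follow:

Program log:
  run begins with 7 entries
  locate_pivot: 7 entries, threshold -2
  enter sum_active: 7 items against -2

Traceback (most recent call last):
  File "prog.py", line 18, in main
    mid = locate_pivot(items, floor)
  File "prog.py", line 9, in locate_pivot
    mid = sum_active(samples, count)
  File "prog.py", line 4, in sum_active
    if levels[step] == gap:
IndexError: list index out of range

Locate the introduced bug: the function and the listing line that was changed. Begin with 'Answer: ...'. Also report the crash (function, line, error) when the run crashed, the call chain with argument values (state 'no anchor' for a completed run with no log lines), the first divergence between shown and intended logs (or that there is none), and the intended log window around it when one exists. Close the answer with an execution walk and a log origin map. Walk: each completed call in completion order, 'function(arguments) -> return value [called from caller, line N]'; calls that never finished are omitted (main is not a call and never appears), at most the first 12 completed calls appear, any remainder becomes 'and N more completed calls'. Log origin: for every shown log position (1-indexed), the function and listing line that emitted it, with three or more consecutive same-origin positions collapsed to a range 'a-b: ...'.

Answer: the defect is in sum_active at line 3.
The tell: The shown log is a 3-line prefix of the intended one, whose next entry is 'located slot 3'.
Crash: sum_active, line 4, IndexError.
Call chain: main -> locate_pivot([2, 10, 10, -2, 2, -2, 7], -2) (called at line 18) -> sum_active([2, 10, 10, -2, 2, -2, 7], -2) (called at line 9).
First divergence: position 4 — after 3 matching lines the faulty run goes silent; intended next line 'located slot 3'.
Intended log window:
  2: locate_pivot: 7 entries, threshold -2
  3: enter sum_active: 7 items against -2
  4: located slot 3
Execution walk:
  (no call completed)
Origin of each log line:
  1: logged in main at line 17
  2: logged in locate_pivot at line 8
  3: logged in sum_active at line 2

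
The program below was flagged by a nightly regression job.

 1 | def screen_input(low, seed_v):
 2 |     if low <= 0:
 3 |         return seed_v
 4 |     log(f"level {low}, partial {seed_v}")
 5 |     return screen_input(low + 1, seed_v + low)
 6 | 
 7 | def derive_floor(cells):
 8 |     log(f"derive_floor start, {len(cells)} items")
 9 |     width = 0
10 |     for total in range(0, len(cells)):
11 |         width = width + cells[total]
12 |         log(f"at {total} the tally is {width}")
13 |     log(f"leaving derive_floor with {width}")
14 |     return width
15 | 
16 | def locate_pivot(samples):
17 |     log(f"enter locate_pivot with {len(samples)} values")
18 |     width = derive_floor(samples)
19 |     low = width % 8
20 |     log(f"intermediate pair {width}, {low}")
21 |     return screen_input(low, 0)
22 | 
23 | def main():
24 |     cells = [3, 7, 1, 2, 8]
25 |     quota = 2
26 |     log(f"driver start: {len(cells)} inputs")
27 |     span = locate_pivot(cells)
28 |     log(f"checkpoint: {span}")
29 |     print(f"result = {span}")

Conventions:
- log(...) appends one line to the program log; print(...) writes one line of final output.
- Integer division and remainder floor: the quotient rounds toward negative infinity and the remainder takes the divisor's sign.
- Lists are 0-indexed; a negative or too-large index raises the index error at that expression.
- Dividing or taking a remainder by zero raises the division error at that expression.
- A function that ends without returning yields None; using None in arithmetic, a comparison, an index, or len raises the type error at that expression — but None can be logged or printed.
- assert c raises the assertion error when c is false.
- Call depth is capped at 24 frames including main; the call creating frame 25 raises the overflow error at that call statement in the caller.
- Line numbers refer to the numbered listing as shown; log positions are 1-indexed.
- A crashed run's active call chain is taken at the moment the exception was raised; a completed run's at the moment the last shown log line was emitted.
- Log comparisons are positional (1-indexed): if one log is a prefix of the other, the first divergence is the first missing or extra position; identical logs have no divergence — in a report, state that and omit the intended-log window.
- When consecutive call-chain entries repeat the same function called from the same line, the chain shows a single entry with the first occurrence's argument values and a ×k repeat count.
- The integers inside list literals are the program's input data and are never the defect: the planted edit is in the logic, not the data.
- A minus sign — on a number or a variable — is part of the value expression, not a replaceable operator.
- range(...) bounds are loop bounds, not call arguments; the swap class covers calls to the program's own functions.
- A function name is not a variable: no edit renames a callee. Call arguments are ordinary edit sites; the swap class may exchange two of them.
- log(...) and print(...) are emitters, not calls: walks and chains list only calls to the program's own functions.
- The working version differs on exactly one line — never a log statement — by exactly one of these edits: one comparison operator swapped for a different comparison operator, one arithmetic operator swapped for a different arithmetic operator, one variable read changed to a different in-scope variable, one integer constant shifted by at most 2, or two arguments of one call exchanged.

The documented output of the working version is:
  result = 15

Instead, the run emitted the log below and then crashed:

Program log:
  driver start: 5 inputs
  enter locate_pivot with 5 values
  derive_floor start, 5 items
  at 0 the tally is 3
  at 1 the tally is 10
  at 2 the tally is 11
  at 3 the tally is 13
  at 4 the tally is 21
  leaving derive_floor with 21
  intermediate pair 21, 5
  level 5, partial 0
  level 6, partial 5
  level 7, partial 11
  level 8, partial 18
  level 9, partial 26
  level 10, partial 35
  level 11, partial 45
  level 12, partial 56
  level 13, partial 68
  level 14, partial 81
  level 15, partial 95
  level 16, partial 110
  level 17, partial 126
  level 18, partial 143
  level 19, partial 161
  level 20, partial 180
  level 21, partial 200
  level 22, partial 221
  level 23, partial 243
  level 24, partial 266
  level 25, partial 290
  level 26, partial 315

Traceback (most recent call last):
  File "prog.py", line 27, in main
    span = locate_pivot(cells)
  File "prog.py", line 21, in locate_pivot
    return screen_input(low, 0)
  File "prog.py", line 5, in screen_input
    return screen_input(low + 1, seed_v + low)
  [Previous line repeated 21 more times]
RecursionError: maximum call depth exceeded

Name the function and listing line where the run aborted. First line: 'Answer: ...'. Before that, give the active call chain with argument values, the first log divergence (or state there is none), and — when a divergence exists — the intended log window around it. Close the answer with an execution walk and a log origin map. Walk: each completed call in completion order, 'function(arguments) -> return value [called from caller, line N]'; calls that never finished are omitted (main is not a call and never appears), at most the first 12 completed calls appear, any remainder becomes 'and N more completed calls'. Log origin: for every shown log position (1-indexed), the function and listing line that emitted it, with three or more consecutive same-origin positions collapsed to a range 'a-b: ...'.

Answer: the error was raised in screen_input, line 5.
Key observation: Log line 12 is where behavior first shows: 'level 6, partial 5' appears instead of 'level 4, partial 5'.
Call chain: main -> locate_pivot([3, 7, 1, 2, 8]) (called at line 27) -> screen_input(5, 0) (called at line 21) -> screen_input(6, 5) (called at line 5) ×21.
First divergence: position 12; shown 'level 6, partial 5' vs intended 'level 4, partial 5'.
Intended log window:
  10: intermediate pair 21, 5
  11: level 5, partial 0
  12: level 4, partial 5
  13: level 3, partial 9
Execution walk:
  derive_floor([3, 7, 1, 2, 8]) -> 21  [called from locate_pivot, line 18]
Origin of each log line:
  1: from main, line 26
  2: from locate_pivot, line 17
  3: from derive_floor, line 8
  4-8: from derive_floor, line 12
  9: from derive_floor, line 13
  10: from locate_pivot, line 20
  11-32: from screen_input, line 4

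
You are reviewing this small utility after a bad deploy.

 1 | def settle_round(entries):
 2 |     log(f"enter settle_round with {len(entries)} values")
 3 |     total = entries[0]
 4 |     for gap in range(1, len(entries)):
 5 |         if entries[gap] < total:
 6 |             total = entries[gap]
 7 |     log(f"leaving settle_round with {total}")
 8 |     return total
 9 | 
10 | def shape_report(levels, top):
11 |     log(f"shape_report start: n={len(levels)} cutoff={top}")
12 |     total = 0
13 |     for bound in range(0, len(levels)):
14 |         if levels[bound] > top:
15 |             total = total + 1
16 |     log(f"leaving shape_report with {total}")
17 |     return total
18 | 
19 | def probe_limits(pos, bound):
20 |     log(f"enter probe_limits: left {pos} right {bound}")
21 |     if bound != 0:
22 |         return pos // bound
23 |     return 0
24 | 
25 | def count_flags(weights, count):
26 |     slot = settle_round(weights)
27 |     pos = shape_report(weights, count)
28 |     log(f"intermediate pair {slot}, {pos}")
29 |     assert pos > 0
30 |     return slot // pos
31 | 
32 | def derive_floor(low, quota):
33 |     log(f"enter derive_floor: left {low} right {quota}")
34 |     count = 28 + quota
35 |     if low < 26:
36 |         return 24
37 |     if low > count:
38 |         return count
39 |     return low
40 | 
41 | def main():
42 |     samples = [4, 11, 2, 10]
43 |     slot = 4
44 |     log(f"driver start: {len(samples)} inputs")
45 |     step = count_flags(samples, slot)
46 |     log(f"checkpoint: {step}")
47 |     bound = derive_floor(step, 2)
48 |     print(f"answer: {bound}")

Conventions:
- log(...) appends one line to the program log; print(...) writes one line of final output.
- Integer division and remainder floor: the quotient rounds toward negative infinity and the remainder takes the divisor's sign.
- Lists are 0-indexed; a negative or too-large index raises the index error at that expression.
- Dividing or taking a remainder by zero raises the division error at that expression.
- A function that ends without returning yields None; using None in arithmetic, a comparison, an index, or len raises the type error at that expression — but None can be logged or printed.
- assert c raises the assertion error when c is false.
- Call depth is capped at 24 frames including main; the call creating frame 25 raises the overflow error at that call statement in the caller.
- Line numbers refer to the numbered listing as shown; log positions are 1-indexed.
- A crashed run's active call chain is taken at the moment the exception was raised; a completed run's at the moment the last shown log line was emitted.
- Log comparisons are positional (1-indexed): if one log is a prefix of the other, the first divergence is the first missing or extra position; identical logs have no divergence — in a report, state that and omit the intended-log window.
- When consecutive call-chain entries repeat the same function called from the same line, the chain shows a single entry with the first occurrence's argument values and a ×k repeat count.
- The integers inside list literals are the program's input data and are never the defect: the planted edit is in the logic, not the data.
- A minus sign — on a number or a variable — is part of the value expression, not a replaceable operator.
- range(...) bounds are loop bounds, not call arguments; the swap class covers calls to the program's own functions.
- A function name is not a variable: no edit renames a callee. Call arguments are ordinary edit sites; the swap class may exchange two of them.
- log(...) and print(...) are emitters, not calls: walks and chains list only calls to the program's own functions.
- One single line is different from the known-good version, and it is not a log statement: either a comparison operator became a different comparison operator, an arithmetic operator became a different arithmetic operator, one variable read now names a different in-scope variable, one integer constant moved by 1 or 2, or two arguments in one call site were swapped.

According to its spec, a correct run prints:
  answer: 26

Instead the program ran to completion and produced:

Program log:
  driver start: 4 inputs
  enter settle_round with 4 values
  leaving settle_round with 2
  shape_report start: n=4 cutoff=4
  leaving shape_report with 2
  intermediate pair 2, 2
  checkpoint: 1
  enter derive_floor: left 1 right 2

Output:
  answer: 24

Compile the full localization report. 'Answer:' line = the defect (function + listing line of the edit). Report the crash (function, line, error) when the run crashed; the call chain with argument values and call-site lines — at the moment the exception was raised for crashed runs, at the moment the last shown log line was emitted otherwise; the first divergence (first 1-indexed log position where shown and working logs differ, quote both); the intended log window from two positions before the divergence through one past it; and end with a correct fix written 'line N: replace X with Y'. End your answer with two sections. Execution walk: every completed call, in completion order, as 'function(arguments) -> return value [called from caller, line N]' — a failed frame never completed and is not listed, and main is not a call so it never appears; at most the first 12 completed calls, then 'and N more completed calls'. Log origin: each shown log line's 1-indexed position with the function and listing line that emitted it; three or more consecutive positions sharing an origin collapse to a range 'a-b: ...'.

Answer: the defect is in derive_floor at line 36.
Key observation: Every logged value matches the working version; the printed result is what differs.
Call chain: main -> derive_floor(1, 2) (called at line 47).
First divergence: none — the logs agree in full.
Execution walk:
  settle_round([4, 11, 2, 10]) -> 2  [called from count_flags, line 26]
  shape_report([4, 11, 2, 10], 4) -> 2  [called from count_flags, line 27]
  count_flags([4, 11, 2, 10], 4) -> 1  [called from main, line 45]
  derive_floor(1, 2) -> 24  [called from main, line 47]
Origin of each log line:
  1: emitted by main (line 44)
  2: emitted by settle_round (line 2)
  3: emitted by settle_round (line 7)
  4: emitted by shape_report (line 11)
  5: emitted by shape_report (line 16)
  6: emitted by count_flags (line 28)
  7: emitted by main (line 46)
  8: emitted by derive_floor (line 33)
A correct fix: line 36: replace `24` with `26`.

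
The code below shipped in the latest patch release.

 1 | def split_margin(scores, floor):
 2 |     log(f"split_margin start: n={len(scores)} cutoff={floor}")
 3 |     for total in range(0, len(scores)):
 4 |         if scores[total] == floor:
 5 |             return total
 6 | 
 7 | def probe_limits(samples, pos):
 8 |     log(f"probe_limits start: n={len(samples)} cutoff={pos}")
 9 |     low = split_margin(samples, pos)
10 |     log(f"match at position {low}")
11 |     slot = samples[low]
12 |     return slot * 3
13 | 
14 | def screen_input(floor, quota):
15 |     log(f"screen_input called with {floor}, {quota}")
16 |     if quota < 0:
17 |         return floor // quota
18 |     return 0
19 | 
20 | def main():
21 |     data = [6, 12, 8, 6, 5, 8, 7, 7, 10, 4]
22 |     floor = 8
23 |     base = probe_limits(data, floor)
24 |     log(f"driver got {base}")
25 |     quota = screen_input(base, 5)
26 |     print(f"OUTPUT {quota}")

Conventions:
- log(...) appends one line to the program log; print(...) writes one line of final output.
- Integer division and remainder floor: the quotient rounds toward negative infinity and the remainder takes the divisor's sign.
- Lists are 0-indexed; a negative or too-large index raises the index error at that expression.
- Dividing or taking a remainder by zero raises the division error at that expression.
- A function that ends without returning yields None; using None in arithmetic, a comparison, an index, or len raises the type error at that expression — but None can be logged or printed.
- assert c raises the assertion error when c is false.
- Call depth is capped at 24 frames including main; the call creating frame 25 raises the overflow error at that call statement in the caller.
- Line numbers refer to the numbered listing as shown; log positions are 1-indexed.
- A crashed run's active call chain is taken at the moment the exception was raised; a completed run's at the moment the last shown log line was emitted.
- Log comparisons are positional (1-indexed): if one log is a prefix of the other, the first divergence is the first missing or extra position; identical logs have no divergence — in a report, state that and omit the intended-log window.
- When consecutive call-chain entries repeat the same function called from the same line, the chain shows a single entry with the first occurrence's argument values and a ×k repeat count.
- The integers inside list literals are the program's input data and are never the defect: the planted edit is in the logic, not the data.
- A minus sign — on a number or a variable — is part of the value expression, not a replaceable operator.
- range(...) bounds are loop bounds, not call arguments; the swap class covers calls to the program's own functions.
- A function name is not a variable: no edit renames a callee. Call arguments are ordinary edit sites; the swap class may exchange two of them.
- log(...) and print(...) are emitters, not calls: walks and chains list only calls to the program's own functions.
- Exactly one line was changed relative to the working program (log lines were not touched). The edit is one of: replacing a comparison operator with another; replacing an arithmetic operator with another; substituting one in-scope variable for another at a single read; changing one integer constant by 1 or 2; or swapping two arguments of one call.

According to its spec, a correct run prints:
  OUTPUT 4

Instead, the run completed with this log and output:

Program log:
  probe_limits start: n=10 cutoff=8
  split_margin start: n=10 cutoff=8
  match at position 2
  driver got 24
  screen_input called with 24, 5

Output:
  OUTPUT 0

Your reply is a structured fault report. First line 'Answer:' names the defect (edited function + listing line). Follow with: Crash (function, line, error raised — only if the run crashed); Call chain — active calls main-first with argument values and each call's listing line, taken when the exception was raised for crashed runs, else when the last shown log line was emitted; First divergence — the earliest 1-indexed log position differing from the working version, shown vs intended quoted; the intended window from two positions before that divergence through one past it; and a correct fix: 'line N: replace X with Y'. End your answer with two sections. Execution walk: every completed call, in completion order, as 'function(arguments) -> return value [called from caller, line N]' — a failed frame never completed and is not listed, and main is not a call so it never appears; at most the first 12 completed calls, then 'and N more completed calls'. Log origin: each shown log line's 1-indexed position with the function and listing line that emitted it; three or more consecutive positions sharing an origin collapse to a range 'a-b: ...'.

Answer: the defect is in screen_input at line 16.
Key observation: No log line changed; the fault shows up purely in the output.
Call chain: main -> screen_input(24, 5) (called at line 25).
First divergence: none — the logs agree in full.
Execution walk:
  split_margin([6, 12, 8, 6, 5, 8, 7, 7, 10, 4], 8) -> 2  [called from probe_limits, line 9]
  probe_limits([6, 12, 8, 6, 5, 8, 7, 7, 10, 4], 8) -> 24  [called from main, line 23]
  screen_input(24, 5) -> 0  [called from main, line 25]
Origin of each log line:
  1: emitted by probe_limits (line 8)
  2: emitted by split_margin (line 2)
  3: emitted by probe_limits (line 10)
  4: emitted by main (line 24)
  5: emitted by screen_input (line 15)
A correct fix: line 16: replace `<` with `!=`.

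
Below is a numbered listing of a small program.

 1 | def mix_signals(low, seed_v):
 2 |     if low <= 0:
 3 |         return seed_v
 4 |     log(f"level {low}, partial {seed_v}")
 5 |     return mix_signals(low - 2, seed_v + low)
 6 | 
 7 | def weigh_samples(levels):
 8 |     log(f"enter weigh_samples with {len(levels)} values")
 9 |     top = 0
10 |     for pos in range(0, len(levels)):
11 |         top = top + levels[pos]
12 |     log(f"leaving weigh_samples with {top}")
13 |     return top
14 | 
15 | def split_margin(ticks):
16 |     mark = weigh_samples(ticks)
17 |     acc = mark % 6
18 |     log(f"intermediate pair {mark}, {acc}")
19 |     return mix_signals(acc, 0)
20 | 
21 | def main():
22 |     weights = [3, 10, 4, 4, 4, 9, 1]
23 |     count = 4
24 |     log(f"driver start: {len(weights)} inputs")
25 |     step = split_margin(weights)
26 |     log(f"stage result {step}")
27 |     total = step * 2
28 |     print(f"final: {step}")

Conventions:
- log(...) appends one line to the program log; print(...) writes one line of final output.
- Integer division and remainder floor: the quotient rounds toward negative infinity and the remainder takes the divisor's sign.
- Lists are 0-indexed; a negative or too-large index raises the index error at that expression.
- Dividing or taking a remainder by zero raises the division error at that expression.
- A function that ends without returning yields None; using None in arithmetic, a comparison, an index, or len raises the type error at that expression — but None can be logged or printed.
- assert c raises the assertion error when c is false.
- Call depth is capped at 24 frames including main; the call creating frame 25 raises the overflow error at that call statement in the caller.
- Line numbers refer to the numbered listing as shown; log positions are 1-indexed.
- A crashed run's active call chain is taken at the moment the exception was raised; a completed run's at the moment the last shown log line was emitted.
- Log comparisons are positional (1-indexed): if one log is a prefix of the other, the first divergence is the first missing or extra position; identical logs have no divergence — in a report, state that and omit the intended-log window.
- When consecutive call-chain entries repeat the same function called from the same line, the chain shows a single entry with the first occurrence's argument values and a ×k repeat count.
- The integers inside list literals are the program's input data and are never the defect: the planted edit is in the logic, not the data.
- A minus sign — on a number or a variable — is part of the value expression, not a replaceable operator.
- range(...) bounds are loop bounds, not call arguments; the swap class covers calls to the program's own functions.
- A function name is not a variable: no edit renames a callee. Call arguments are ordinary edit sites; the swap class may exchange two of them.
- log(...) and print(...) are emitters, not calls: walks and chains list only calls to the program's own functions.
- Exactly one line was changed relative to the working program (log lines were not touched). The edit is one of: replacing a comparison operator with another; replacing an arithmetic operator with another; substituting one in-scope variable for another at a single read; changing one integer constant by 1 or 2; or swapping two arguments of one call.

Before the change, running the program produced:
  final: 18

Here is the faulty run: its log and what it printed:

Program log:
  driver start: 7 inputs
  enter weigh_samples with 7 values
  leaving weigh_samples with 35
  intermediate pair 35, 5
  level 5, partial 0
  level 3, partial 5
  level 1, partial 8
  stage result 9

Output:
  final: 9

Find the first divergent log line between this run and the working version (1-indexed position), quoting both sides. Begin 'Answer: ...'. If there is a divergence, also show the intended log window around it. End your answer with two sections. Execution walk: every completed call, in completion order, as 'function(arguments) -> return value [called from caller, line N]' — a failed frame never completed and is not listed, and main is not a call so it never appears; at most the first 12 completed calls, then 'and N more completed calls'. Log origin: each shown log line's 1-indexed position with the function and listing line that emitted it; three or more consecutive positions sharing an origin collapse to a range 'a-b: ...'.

Answer: none — the logs agree in full.
Execution walk:
  weigh_samples([3, 10, 4, 4, 4, 9, 1]) -> 35  [called from split_margin, line 16]
  mix_signals(-1, 9) -> 9  [called from mix_signals, line 5]
  mix_signals(1, 8) -> 9  [called from mix_signals, line 5]
  mix_signals(3, 5) -> 9  [called from mix_signals, line 5]
  mix_signals(5, 0) -> 9  [called from split_margin, line 19]
  split_margin([3, 10, 4, 4, 4, 9, 1]) -> 9  [called from main, line 25]
Origin of each log line:
  1: emitted by main (line 24)
  2: emitted by weigh_samples (line 8)
  3: emitted by weigh_samples (line 12)
  4: emitted by split_margin (line 18)
  5-7: emitted by mix_signals (line 4)
  8: emitted by main (line 26)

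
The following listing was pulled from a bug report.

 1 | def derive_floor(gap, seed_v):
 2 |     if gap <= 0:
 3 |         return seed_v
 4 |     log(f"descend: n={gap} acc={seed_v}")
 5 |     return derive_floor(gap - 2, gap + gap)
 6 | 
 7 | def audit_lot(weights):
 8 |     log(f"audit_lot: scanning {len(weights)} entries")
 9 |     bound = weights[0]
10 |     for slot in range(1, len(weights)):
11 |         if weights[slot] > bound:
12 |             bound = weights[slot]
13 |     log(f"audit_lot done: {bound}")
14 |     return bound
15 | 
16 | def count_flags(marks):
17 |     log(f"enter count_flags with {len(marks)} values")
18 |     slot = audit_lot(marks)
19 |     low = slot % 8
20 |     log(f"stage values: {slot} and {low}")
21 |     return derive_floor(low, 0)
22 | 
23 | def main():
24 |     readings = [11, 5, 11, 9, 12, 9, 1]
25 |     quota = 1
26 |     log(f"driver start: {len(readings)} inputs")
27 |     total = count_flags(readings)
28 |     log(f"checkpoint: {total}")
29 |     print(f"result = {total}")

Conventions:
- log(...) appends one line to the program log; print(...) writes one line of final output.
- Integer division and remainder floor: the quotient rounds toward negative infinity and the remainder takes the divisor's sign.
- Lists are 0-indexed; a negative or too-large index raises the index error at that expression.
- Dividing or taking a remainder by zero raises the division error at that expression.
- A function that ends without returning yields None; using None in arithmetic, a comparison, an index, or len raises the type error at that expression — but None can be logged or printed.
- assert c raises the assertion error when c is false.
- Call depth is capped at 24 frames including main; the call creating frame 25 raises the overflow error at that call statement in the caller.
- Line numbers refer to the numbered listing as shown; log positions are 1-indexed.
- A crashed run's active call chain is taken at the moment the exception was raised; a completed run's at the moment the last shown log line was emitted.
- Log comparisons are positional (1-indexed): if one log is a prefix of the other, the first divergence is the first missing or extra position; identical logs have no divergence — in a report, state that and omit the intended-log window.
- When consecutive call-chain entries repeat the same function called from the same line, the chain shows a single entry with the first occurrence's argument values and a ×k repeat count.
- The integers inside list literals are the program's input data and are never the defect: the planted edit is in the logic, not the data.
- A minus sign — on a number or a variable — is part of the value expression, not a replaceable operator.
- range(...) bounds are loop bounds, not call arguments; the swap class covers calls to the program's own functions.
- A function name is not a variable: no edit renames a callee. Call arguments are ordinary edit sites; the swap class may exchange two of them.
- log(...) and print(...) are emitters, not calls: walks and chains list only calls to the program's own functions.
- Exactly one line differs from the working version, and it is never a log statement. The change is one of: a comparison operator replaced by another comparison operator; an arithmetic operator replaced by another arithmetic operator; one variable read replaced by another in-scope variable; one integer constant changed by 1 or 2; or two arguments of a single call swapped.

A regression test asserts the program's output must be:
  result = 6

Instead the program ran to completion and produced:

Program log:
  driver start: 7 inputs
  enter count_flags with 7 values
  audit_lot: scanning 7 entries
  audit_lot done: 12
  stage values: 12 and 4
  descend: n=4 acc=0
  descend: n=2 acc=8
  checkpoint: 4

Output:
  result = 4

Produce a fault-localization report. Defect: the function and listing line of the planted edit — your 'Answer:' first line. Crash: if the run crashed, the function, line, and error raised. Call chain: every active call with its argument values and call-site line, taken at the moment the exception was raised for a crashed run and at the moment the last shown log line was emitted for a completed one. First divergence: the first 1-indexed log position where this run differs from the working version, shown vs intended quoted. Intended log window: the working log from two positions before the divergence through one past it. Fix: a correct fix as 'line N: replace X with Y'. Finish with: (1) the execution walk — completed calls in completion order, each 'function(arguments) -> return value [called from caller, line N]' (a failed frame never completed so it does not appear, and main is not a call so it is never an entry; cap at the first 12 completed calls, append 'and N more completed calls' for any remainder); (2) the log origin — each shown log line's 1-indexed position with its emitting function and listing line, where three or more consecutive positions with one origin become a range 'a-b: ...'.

Answer: the defect is in derive_floor at line 5.
Key fact: Position 7 is the first bad log line: 'descend: n=2 acc=8' should read 'descend: n=2 acc=4'.
Call chain: main.
First divergence: position 7; shown 'descend: n=2 acc=8' vs intended 'descend: n=2 acc=4'.
Intended log window:
  5: stage values: 12 and 4
  6: descend: n=4 acc=0
  7: descend: n=2 acc=4
  8: checkpoint: 6
Execution walk:
  audit_lot([11, 5, 11, 9, 12, 9, 1]) -> 12  [called from count_flags, line 18]
  derive_floor(0, 4) -> 4  [called from derive_floor, line 5]
  derive_floor(2, 8) -> 4  [called from derive_floor, line 5]
  derive_floor(4, 0) -> 4  [called from count_flags, line 21]
  count_flags([11, 5, 11, 9, 12, 9, 1]) -> 4  [called from main, line 27]
Log origin:
  1: logged in main at line 26
  2: logged in count_flags at line 17
  3: logged in audit_lot at line 8
  4: logged in audit_lot at line 13
  5: logged in count_flags at line 20
  6: logged in derive_floor at line 4
  7: logged in derive_floor at line 4
  8: logged in main at line 28
A correct fix: line 5: replace `gap + gap` with `seed_v + gap`.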